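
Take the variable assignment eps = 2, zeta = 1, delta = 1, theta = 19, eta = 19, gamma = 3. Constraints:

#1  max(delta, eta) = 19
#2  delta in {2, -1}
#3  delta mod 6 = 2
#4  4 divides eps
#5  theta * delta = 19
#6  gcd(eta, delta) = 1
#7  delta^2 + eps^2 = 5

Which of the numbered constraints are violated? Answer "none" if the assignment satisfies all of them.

#1 max(1, 19) = 19 — holds.
#2 delta = 1 is not in {2, -1} — does not hold.
#3 1 mod 6 = 1, not 2 — does not hold.
#4 2 = 4*0 + 2, so 4 does not divide 2 — does not hold.
#5 theta * delta = 19 * 1 = 19 — holds.
#6 gcd(19, 1) = 1 — holds.
#7 delta^2 + eps^2 = 1^2 + 2^2 = 1 + 4 = 5 — holds.

Violated: 2, 3, 4.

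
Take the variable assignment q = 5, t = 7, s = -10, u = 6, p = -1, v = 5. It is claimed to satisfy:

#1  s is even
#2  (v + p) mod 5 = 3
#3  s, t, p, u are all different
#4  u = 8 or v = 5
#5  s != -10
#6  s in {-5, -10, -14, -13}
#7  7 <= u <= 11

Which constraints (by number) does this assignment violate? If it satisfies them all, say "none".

#1 s = -10 is even — satisfied.
#2 v + p = 4; 4 mod 5 = 4, not 3 — violated.
#3 values -10, 7, -1, 6 are pairwise distinct — satisfied.
#4 u = 6 ≠ 8, but v = 5 = 5 (second disjunct) — satisfied.
#5 s = -10, but -10 is required to differ — violated.
#6 s = -10 is in {-5, -10, -14, -13} — satisfied.
#7 u = 6 is outside [7, 11] — violated.

Constraints 2, 5, 7 do not hold.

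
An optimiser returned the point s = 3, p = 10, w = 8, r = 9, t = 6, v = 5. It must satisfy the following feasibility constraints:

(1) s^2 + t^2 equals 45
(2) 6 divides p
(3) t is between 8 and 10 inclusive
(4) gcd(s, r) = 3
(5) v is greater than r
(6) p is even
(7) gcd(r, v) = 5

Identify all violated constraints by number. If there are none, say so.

(1) s^2 + t^2 = 3^2 + 6^2 = 9 + 36 = 45 — satisfied.
(2) 10 = 6*1 + 4, so 6 does not divide 10 — violated.
(3) t = 6 is outside [8, 10] — violated.
(4) gcd(3, 9) = 3 — satisfied.
(5) v = 5, r = 9; 5 ≤ 9 (want >) — violated.
(6) p = 10 is even — satisfied.
(7) gcd(9, 5) = 1, not 5 — violated.

Constraints 2, 3, 5, 7 are violated.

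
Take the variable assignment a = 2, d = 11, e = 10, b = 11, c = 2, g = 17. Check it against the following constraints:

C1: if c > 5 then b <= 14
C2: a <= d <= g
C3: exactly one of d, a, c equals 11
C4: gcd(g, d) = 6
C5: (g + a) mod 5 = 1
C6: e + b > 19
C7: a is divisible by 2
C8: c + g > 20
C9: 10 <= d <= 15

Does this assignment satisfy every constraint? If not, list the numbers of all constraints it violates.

C1: c = 2, not > 5; antecedent false, conditional vacuously true  ✓
C2: values 2 <= 11 <= 17  ✓
C3: d=11, a=2, c=2; 1 of them equals 11  ✓
C4: gcd(17, 11) = 1, not 6  ✗
C5: g + a = 19; 19 mod 5 = 4, not 1  ✗
C6: e + b = 10 + 11 = 21; 21 > 19  ✓
C7: 2 / 2 = 1, so 2 divides 2  ✓
C8: c + g = 2 + 17 = 19; 19 ≤ 20, bound 20 not met  ✗
C9: d = 11 lies in [10, 15]  ✓

The assignment fails constraints 4, 5, 8.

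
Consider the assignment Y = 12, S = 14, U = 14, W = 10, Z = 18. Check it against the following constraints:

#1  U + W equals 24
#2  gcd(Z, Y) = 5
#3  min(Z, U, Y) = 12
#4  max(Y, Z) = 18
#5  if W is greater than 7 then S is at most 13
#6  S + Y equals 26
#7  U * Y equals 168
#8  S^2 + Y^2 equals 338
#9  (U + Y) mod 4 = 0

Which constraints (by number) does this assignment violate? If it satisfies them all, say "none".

#1 U + W = 14 + 10 = 24  ✓
#2 gcd(18, 12) = 6, not 5  ✗
#3 min(18, 14, 12) = 12  ✓
#4 max(12, 18) = 18  ✓
#5 W = 10 > 7, so we need S ≤ 13; but S = 14 > 13  ✗
#6 S + Y = 14 + 12 = 26  ✓
#7 U * Y = 14 * 12 = 168  ✓
#8 S^2 + Y^2 = 14^2 + 12^2 = 196 + 144 = 340, not 338  ✗
#9 U + Y = 26; 26 mod 4 = 2, not 0  ✗

Constraints 2, 5, 8, and 9 are violated.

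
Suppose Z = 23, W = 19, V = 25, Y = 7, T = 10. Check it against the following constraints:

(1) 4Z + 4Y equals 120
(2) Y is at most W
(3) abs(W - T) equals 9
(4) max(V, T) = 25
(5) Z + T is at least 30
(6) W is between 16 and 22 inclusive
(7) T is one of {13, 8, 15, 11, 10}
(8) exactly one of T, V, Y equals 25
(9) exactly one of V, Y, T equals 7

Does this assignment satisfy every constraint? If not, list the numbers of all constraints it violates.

All constraints are satisfied.

(1) 4Z + 4Y = 4(23) + 4(7) = 120 — OK.
(2) Y = 7, W = 19; 7 ≤ 19 — OK.
(3) abs(19 - 10) = 9 — OK.
(4) max(25, 10) = 25 — OK.
(5) Z + T = 23 + 10 = 33; 33 ≥ 30 — OK.
(6) W = 19 lies in [16, 22] — OK.
(7) T = 10 is in {13, 8, 15, 11, 10} — OK.
(8) T=10, V=25, Y=7; 1 of them equals 25 — OK.
(9) V=25, Y=7, T=10; 1 of them equals 7 — OK.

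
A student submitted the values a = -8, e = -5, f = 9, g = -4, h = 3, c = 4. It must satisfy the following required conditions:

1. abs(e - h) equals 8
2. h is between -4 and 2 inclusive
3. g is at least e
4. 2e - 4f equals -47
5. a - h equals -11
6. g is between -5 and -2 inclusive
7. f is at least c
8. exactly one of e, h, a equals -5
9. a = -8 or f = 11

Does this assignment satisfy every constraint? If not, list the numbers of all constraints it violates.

No — constraints 2 and 4 are not satisfied.

1. abs(-5 - 3) = 8 — holds.
2. h = 3 is outside [-4, 2] — fails.
3. g = -4, e = -5; -4 ≥ -5 — holds.
4. 2e - 4f = 2(-5) - 4(9) = -46, not -47 — fails.
5. a - h = -8 - 3 = -11 — holds.
6. g = -4 lies in [-5, -2] — holds.
7. f = 9, c = 4; 9 ≥ 4 — holds.
8. e=-5, h=3, a=-8; 1 of them equals -5 — holds.
9. a = -8 = -8 (first disjunct) — holds.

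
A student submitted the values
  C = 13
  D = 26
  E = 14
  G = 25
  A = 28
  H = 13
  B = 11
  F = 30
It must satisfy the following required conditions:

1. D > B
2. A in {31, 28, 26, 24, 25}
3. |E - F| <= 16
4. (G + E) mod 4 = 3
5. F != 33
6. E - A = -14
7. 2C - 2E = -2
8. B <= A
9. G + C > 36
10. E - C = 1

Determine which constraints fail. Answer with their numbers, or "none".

All constraints are satisfied.

1. D = 26, B = 11; 26 > 11 — satisfied.
2. A = 28 is in {31, 28, 26, 24, 25} — satisfied.
3. |14 - 30| = 16; 16 ≤ 16 — satisfied.
4. G + E = 39; 39 mod 4 = 3 — satisfied.
5. F = 30, and 30 ≠ 33 — satisfied.
6. E - A = 14 - 28 = -14 — satisfied.
7. 2C - 2E = 2(13) - 2(14) = -2 — satisfied.
8. B = 11, A = 28; 11 ≤ 28 — satisfied.
9. G + C = 25 + 13 = 38; 38 > 36 — satisfied.
10. E - C = 14 - 13 = 1 — satisfied.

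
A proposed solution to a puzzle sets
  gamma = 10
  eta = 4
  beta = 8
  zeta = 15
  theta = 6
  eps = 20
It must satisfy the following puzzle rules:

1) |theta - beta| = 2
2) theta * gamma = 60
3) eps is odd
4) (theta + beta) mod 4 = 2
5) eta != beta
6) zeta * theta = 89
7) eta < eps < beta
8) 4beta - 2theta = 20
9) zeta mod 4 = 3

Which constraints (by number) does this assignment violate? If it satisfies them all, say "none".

No — constraints 3, 6, 7 are not satisfied.

1) |6 - 8| = 2  ✓
2) theta * gamma = 6 * 10 = 60  ✓
3) eps = 20 is even  ✗
4) theta + beta = 14; 14 mod 4 = 2  ✓
5) eta = 4, beta = 8; distinct  ✓
6) zeta * theta = 15 * 6 = 90, not 89  ✗
7) values 4, 20, 8; eps = 20 is not < beta = 8  ✗
8) 4beta - 2theta = 4(8) - 2(6) = 20  ✓
9) 15 mod 4 = 3  ✓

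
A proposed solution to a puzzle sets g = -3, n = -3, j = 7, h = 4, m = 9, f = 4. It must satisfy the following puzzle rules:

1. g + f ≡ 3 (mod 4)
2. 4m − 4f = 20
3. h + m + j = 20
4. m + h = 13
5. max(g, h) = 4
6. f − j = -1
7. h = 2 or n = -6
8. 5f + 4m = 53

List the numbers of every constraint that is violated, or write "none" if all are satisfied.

The assignment fails constraints 1, 6, 7, and 8.

1. g + f = 1; 1 mod 4 = 1, not 3  ✗
2. 4m − 4f = 4(9) − 4(4) = 20  ✓
3. h + m + j = 4 + 9 + 7 = 20  ✓
4. m + h = 9 + 4 = 13  ✓
5. max(-3, 4) = 4  ✓
6. f − j = 4 − 7 = -3, not -1  ✗
7. h = 4 ≠ 2 and n = -3 ≠ -6; both disjuncts false  ✗
8. 5f + 4m = 5(4) + 4(9) = 56, not 53  ✗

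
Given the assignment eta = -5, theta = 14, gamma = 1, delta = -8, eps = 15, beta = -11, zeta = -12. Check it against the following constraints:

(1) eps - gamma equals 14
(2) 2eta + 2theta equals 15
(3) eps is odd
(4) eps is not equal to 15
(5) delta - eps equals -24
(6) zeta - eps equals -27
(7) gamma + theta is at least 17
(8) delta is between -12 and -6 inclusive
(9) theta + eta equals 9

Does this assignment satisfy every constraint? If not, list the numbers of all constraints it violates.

The assignment fails constraints 2, 4, 5, 7.

(1) eps - gamma = 15 - 1 = 14  yes
(2) 2eta + 2theta = 2(-5) + 2(14) = 18, not 15  no
(3) eps = 15 is odd  yes
(4) eps = 15, but 15 is required to differ  no
(5) delta - eps = -8 - 15 = -23, not -24  no
(6) zeta - eps = -12 - 15 = -27  yes
(7) gamma + theta = 1 + 14 = 15; 15 < 17, bound 17 not met  no
(8) delta = -8 lies in [-12, -6]  yes
(9) theta + eta = 14 + (-5) = 9  yes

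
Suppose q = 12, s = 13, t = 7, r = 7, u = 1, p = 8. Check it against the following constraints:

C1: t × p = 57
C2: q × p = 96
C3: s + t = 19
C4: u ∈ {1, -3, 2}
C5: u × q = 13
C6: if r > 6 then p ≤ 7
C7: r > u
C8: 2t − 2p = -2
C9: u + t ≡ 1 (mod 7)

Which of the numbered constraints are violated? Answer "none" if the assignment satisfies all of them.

C1: t × p = 7 × 8 = 56, not 57 — does not hold.
C2: q × p = 12 × 8 = 96 — holds.
C3: s + t = 13 + 7 = 20, not 19 — does not hold.
C4: u = 1 is in {1, -3, 2} — holds.
C5: u × q = 1 × 12 = 12, not 13 — does not hold.
C6: r = 7 > 6, so we need p ≤ 7; but p = 8 > 7 — does not hold.
C7: r = 7, u = 1; 7 > 1 — holds.
C8: 2t − 2p = 2(7) − 2(8) = -2 — holds.
C9: u + t = 8; 8 mod 7 = 1 — holds.

The assignment fails constraints 1, 3, 5, and 6.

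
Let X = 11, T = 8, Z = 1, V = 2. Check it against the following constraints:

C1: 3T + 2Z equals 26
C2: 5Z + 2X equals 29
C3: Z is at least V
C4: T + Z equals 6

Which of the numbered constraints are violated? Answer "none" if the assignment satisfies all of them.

Constraints 2, 3, and 4 do not hold.

C1: 3T + 2Z = 3(8) + 2(1) = 26  holds
C2: 5Z + 2X = 5(1) + 2(11) = 27, not 29  fails
C3: Z = 1, V = 2; 1 < 2 (want ≥)  fails
C4: T + Z = 8 + 1 = 9, not 6  fails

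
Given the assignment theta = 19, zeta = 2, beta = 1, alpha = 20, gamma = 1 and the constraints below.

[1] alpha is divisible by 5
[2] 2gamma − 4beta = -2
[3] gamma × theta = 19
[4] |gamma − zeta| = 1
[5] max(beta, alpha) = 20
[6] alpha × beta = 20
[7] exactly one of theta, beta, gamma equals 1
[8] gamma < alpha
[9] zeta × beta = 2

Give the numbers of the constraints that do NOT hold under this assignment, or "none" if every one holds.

[1] 20 / 5 = 4, so 5 divides 20 — OK.
[2] 2gamma − 4beta = 2(1) − 4(1) = -2 — OK.
[3] gamma × theta = 1 × 19 = 19 — OK.
[4] |1 − 2| = 1 — OK.
[5] max(1, 20) = 20 — OK.
[6] alpha × beta = 20 × 1 = 20 — OK.
[7] theta=19, beta=1, gamma=1; 2 of them equal 1, not exactly one — violated.
[8] gamma = 1, alpha = 20; 1 < 20 — OK.
[9] zeta × beta = 2 × 1 = 2 — OK.

Violated: 7.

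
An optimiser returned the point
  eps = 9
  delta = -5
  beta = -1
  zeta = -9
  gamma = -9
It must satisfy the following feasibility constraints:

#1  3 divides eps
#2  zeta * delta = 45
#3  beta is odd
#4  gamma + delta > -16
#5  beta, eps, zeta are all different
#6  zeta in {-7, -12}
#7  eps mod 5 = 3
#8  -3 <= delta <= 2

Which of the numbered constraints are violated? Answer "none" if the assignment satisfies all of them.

#1 9 / 3 = 3, so 3 divides 9  true
#2 zeta * delta = -9 * (-5) = 45  true
#3 beta = -1 is odd  true
#4 gamma + delta = -9 + (-5) = -14; -14 > -16  true
#5 values -1, 9, -9 are pairwise distinct  true
#6 zeta = -9 is not in {-7, -12}  false
#7 9 mod 5 = 4, not 3  false
#8 delta = -5 is outside [-3, 2]  false

Violated: 6, 7, 8.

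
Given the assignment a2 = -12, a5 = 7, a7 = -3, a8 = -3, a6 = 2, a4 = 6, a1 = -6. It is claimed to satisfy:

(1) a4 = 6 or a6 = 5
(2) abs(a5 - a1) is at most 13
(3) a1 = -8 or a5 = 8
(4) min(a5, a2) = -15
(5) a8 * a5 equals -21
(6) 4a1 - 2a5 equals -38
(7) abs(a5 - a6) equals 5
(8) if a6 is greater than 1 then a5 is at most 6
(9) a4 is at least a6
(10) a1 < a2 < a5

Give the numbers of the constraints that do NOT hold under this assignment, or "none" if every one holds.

The assignment fails constraints 3, 4, 8, and 10.

(1) a4 = 6 = 6 (first disjunct)  OK
(2) abs(7 - (-6)) = 13; 13 ≤ 13  OK
(3) a1 = -6 ≠ -8 and a5 = 7 ≠ 8; both disjuncts false  FAIL
(4) min(7, -12) = -12, not -15  FAIL
(5) a8 * a5 = -3 * 7 = -21  OK
(6) 4a1 - 2a5 = 4(-6) - 2(7) = -38  OK
(7) abs(7 - 2) = 5  OK
(8) a6 = 2 > 1, so we need a5 ≤ 6; but a5 = 7 > 6  FAIL
(9) a4 = 6, a6 = 2; 6 ≥ 2  OK
(10) values -6, -12, 7; a1 = -6 is not < a2 = -12  FAIL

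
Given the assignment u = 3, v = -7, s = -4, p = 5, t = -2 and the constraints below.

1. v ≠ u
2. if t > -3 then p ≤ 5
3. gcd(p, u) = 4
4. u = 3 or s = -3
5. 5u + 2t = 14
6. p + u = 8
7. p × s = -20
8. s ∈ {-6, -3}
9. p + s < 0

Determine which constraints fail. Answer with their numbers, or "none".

No — constraints 3, 5, 8, and 9 are not satisfied.

1. v = -7, u = 3; distinct — holds.
2. t = -2 > -3, so we need p ≤ 5; p = 5 ≤ 5 — holds.
3. gcd(5, 3) = 1, not 4 — does not hold.
4. u = 3 = 3 (first disjunct) — holds.
5. 5u + 2t = 5(3) + 2(-2) = 11, not 14 — does not hold.
6. p + u = 5 + 3 = 8 — holds.
7. p × s = 5 × (-4) = -20 — holds.
8. s = -4 is not in {-6, -3} — does not hold.
9. p + s = 5 + (-4) = 1; 1 ≥ 0, bound 0 not met — does not hold.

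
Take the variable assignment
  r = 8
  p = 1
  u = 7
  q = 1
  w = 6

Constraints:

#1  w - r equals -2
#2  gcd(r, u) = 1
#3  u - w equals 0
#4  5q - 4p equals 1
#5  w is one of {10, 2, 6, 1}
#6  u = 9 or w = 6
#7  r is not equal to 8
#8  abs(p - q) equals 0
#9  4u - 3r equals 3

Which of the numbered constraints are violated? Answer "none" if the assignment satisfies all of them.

#1 w - r = 6 - 8 = -2 — holds.
#2 gcd(8, 7) = 1 — holds.
#3 u - w = 7 - 6 = 1, not 0 — fails.
#4 5q - 4p = 5(1) - 4(1) = 1 — holds.
#5 w = 6 is in {10, 2, 6, 1} — holds.
#6 u = 7 ≠ 9, but w = 6 = 6 (second disjunct) — holds.
#7 r = 8, but 8 is required to differ — fails.
#8 abs(1 - 1) = 0 — holds.
#9 4u - 3r = 4(7) - 3(8) = 4, not 3 — fails.

The assignment fails constraints 3, 7, and 9.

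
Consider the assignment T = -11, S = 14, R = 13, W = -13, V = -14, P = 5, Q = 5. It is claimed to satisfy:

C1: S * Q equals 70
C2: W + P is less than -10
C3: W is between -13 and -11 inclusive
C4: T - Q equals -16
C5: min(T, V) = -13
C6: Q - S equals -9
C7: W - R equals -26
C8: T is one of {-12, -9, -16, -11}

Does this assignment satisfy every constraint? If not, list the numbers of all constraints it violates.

C1: S * Q = 14 * 5 = 70  yes
C2: W + P = -13 + 5 = -8; -8 ≥ -10, bound -10 not met  no
C3: W = -13 lies in [-13, -11]  yes
C4: T - Q = -11 - 5 = -16  yes
C5: min(-11, -14) = -14, not -13  no
C6: Q - S = 5 - 14 = -9  yes
C7: W - R = -13 - 13 = -26  yes
C8: T = -11 is in {-12, -9, -16, -11}  yes

Constraints 2 and 5 do not hold.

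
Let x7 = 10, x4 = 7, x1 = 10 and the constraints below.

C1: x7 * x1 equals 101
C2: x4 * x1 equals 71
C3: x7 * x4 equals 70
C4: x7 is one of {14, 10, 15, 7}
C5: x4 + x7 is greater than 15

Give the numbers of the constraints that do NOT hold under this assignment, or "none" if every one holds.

C1: x7 * x1 = 10 * 10 = 100, not 101 — violated.
C2: x4 * x1 = 7 * 10 = 70, not 71 — violated.
C3: x7 * x4 = 10 * 7 = 70 — OK.
C4: x7 = 10 is in {14, 10, 15, 7} — OK.
C5: x4 + x7 = 7 + 10 = 17; 17 > 15 — OK.

Constraints 1, 2 do not hold.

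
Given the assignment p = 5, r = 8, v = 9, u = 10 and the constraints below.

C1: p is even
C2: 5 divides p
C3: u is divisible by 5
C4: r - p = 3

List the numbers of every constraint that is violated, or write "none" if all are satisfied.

Constraint 1 is violated.

C1: p = 5 is odd  fails
C2: 5 / 5 = 1, so 5 divides 5  holds
C3: 10 / 5 = 2, so 5 divides 10  holds
C4: r - p = 8 - 5 = 3  holds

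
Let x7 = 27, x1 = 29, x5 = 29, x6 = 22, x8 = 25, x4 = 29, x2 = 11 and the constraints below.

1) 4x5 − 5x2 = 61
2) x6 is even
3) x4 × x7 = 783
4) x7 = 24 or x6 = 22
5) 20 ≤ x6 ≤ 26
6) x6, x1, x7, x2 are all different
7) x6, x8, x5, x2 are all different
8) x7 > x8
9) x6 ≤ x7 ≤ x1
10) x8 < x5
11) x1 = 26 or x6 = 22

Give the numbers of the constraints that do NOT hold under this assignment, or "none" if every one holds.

Yes — all constraints hold.

1) 4x5 − 5x2 = 4(29) − 5(11) = 61  OK
2) x6 = 22 is even  OK
3) x4 × x7 = 29 × 27 = 783  OK
4) x7 = 27 ≠ 24, but x6 = 22 = 22 (second disjunct)  OK
5) x6 = 22 lies in [20, 26]  OK
6) values 22, 29, 27, 11 are pairwise distinct  OK
7) values 22, 25, 29, 11 are pairwise distinct  OK
8) x7 = 27, x8 = 25; 27 > 25  OK
9) values 22 ≤ 27 ≤ 29  OK
10) x8 = 25, x5 = 29; 25 < 29  OK
11) x1 = 29 ≠ 26, but x6 = 22 = 22 (second disjunct)  OK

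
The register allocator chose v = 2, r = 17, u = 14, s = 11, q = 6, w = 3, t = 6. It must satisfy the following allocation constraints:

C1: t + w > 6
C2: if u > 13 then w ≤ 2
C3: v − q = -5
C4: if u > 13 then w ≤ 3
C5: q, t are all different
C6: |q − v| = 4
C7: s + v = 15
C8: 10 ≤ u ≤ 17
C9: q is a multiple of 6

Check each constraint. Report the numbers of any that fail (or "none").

Constraints 2, 3, 5, 7 are violated.

C1: t + w = 6 + 3 = 9; 9 > 6  true
C2: u = 14 > 13, so we need w ≤ 2; but w = 3 > 2  false
C3: v − q = 2 − 6 = -4, not -5  false
C4: u = 14 > 13, so we need w ≤ 3; w = 3 ≤ 3  true
C5: q = t = 6, not all different  false
C6: |6 − 2| = 4  true
C7: s + v = 11 + 2 = 13, not 15  false
C8: u = 14 lies in [10, 17]  true
C9: 6 / 6 = 1, so 6 divides 6  true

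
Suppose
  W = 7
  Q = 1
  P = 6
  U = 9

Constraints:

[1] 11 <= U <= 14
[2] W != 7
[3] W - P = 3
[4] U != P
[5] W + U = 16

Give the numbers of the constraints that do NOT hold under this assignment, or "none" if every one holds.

Constraints 1, 2, 3 do not hold.

[1] U = 9 is outside [11, 14]  ✘
[2] W = 7, but 7 is required to differ  ✘
[3] W - P = 7 - 6 = 1, not 3  ✘
[4] U = 9, P = 6; distinct  ✔
[5] W + U = 7 + 9 = 16  ✔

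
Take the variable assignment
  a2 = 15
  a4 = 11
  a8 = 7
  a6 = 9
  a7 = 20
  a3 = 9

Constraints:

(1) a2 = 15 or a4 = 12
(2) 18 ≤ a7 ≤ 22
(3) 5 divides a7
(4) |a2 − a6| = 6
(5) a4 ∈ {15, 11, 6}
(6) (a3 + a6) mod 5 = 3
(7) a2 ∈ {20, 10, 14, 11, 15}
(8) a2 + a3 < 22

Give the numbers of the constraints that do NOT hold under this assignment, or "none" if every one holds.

The assignment fails constraint 8.

(1) a2 = 15 = 15 (first disjunct) — holds.
(2) a7 = 20 lies in [18, 22] — holds.
(3) 20 / 5 = 4, so 5 divides 20 — holds.
(4) |15 − 9| = 6 — holds.
(5) a4 = 11 is in {15, 11, 6} — holds.
(6) a3 + a6 = 18; 18 mod 5 = 3 — holds.
(7) a2 = 15 is in {20, 10, 14, 11, 15} — holds.
(8) a2 + a3 = 15 + 9 = 24; 24 ≥ 22, bound 22 not met — fails.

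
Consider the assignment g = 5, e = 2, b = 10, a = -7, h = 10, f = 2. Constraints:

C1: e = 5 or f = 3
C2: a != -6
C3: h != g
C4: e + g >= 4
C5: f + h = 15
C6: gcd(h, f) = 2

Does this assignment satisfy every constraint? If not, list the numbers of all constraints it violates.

C1: e = 2 ≠ 5 and f = 2 ≠ 3; both disjuncts false  ✘
C2: a = -7, and -7 ≠ -6  ✔
C3: h = 10, g = 5; distinct  ✔
C4: e + g = 2 + 5 = 7; 7 ≥ 4  ✔
C5: f + h = 2 + 10 = 12, not 15  ✘
C6: gcd(10, 2) = 2  ✔

Constraints 1 and 5 are violated.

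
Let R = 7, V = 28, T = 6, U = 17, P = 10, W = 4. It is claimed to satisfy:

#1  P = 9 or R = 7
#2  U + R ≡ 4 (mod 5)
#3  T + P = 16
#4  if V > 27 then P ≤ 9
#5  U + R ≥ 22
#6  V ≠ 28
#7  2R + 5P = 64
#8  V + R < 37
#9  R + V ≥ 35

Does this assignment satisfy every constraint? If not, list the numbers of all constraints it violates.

#1 P = 10 ≠ 9, but R = 7 = 7 (second disjunct) — holds.
#2 U + R = 24; 24 mod 5 = 4 — holds.
#3 T + P = 6 + 10 = 16 — holds.
#4 V = 28 > 27, so we need P ≤ 9; but P = 10 > 9 — does not hold.
#5 U + R = 17 + 7 = 24; 24 ≥ 22 — holds.
#6 V = 28, but 28 is required to differ — does not hold.
#7 2R + 5P = 2(7) + 5(10) = 64 — holds.
#8 V + R = 28 + 7 = 35; 35 < 37 — holds.
#9 R + V = 7 + 28 = 35; 35 ≥ 35 — holds.

No — constraints 4 and 6 are not satisfied.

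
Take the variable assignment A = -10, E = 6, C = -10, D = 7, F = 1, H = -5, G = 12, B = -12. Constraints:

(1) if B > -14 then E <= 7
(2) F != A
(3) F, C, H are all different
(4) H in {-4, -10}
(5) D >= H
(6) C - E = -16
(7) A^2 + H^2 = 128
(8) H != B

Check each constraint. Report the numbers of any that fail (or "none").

(1) B = -12 > -14, so we need E ≤ 7; E = 6 ≤ 7  true
(2) F = 1, A = -10; distinct  true
(3) values 1, -10, -5 are pairwise distinct  true
(4) H = -5 is not in {-4, -10}  false
(5) D = 7, H = -5; 7 ≥ -5  true
(6) C - E = -10 - 6 = -16  true
(7) A^2 + H^2 = (-10)^2 + (-5)^2 = 100 + 25 = 125, not 128  false
(8) H = -5, B = -12; distinct  true

Constraints 4 and 7 do not hold.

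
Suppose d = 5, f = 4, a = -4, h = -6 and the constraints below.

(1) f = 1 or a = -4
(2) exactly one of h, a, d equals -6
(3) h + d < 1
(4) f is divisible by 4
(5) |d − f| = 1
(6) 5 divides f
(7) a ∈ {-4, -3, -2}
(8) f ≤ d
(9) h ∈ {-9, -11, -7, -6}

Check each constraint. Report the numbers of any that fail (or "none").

(1) f = 4 ≠ 1, but a = -4 = -4 (second disjunct)  true
(2) h=-6, a=-4, d=5; 1 of them equals -6  true
(3) h + d = -6 + 5 = -1; -1 < 1  true
(4) 4 / 4 = 1, so 4 divides 4  true
(5) |5 − 4| = 1  true
(6) 4 = 5×0 + 4, so 5 does not divide 4  false
(7) a = -4 is in {-4, -3, -2}  true
(8) f = 4, d = 5; 4 ≤ 5  true
(9) h = -6 is in {-9, -11, -7, -6}  true

The assignment fails constraint 6.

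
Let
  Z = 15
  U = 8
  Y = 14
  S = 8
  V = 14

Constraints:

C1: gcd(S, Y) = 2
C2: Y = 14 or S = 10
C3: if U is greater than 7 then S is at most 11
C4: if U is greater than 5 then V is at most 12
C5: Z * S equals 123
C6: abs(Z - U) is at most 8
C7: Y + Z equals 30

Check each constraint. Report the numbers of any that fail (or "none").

C1: gcd(8, 14) = 2  holds
C2: Y = 14 = 14 (first disjunct)  holds
C3: U = 8 > 7, so we need S ≤ 11; S = 8 ≤ 11  holds
C4: U = 8 > 5, so we need V ≤ 12; but V = 14 > 12  fails
C5: Z * S = 15 * 8 = 120, not 123  fails
C6: abs(15 - 8) = 7; 7 ≤ 8  holds
C7: Y + Z = 14 + 15 = 29, not 30  fails

The assignment fails constraints 4, 5, and 7.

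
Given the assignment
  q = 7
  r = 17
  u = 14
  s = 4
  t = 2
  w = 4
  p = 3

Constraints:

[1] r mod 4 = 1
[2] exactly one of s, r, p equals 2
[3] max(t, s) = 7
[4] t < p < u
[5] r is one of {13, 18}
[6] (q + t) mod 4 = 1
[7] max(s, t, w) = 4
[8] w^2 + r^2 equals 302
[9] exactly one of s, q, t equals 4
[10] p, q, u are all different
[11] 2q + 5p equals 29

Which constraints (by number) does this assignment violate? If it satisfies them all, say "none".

[1] 17 mod 4 = 1  true
[2] s=4, r=17, p=3; 0 of them equal 2, not exactly one  false
[3] max(2, 4) = 4, not 7  false
[4] values 2 < 3 < 14  true
[5] r = 17 is not in {13, 18}  false
[6] q + t = 9; 9 mod 4 = 1  true
[7] max(4, 2, 4) = 4  true
[8] w^2 + r^2 = 4^2 + 17^2 = 16 + 289 = 305, not 302  false
[9] s=4, q=7, t=2; 1 of them equals 4  true
[10] values 3, 7, 14 are pairwise distinct  true
[11] 2q + 5p = 2(7) + 5(3) = 29  true

Violated: 2, 3, 5, 8.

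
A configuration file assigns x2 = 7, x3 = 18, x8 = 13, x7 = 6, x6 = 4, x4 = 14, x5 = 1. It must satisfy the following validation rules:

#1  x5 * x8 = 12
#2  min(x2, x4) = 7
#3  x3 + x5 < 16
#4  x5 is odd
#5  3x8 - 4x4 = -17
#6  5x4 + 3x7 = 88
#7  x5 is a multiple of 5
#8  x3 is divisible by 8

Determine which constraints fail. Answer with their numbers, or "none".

#1 x5 * x8 = 1 * 13 = 13, not 12 — violated.
#2 min(7, 14) = 7 — satisfied.
#3 x3 + x5 = 18 + 1 = 19; 19 ≥ 16, bound 16 not met — violated.
#4 x5 = 1 is odd — satisfied.
#5 3x8 - 4x4 = 3(13) - 4(14) = -17 — satisfied.
#6 5x4 + 3x7 = 5(14) + 3(6) = 88 — satisfied.
#7 1 = 5*0 + 1, so 5 does not divide 1 — violated.
#8 18 = 8*2 + 2, so 8 does not divide 18 — violated.

The assignment fails constraints 1, 3, 7, 8.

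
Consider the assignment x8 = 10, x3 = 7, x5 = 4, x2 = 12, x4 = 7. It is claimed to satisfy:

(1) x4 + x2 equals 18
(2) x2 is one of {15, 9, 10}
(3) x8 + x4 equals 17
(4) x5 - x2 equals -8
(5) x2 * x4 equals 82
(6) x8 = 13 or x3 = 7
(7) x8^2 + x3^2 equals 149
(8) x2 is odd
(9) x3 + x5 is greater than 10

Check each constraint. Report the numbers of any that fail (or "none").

(1) x4 + x2 = 7 + 12 = 19, not 18  no
(2) x2 = 12 is not in {15, 9, 10}  no
(3) x8 + x4 = 10 + 7 = 17  yes
(4) x5 - x2 = 4 - 12 = -8  yes
(5) x2 * x4 = 12 * 7 = 84, not 82  no
(6) x8 = 10 ≠ 13, but x3 = 7 = 7 (second disjunct)  yes
(7) x8^2 + x3^2 = 10^2 + 7^2 = 100 + 49 = 149  yes
(8) x2 = 12 is even  no
(9) x3 + x5 = 7 + 4 = 11; 11 > 10  yes

The assignment fails constraints 1, 2, 5, and 8.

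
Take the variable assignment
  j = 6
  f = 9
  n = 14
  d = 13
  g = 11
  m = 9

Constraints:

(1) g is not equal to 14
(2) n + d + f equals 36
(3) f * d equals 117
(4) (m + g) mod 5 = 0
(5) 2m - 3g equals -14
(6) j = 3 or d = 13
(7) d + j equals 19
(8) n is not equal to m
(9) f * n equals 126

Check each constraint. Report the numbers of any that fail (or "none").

The assignment fails constraint 5.

(1) g = 11, and 11 ≠ 14 — OK.
(2) n + d + f = 14 + 13 + 9 = 36 — OK.
(3) f * d = 9 * 13 = 117 — OK.
(4) m + g = 20; 20 mod 5 = 0 — OK.
(5) 2m - 3g = 2(9) - 3(11) = -15, not -14 — violated.
(6) j = 6 ≠ 3, but d = 13 = 13 (second disjunct) — OK.
(7) d + j = 13 + 6 = 19 — OK.
(8) n = 14, m = 9; distinct — OK.
(9) f * n = 9 * 14 = 126 — OK.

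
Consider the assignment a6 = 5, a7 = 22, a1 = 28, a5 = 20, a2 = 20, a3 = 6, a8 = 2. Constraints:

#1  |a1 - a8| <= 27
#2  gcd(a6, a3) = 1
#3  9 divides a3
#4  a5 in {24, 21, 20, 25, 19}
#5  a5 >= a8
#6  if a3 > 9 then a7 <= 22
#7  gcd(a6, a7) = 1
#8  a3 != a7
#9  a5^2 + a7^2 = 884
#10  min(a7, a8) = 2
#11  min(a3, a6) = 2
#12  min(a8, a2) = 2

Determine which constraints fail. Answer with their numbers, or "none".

#1 |28 - 2| = 26; 26 ≤ 27 — holds.
#2 gcd(5, 6) = 1 — holds.
#3 6 = 9*0 + 6, so 9 does not divide 6 — fails.
#4 a5 = 20 is in {24, 21, 20, 25, 19} — holds.
#5 a5 = 20, a8 = 2; 20 ≥ 2 — holds.
#6 a3 = 6, not > 9; antecedent false, conditional vacuously true — holds.
#7 gcd(5, 22) = 1 — holds.
#8 a3 = 6, a7 = 22; distinct — holds.
#9 a5^2 + a7^2 = 20^2 + 22^2 = 400 + 484 = 884 — holds.
#10 min(22, 2) = 2 — holds.
#11 min(6, 5) = 5, not 2 — fails.
#12 min(2, 20) = 2 — holds.

Constraints 3 and 11 do not hold.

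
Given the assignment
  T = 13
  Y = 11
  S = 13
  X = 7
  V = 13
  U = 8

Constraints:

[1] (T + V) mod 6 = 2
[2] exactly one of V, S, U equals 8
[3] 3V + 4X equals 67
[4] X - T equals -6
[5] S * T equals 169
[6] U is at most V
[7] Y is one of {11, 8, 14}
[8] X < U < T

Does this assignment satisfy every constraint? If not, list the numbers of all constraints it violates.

[1] T + V = 26; 26 mod 6 = 2 — holds.
[2] V=13, S=13, U=8; 1 of them equals 8 — holds.
[3] 3V + 4X = 3(13) + 4(7) = 67 — holds.
[4] X - T = 7 - 13 = -6 — holds.
[5] S * T = 13 * 13 = 169 — holds.
[6] U = 8, V = 13; 8 ≤ 13 — holds.
[7] Y = 11 is in {11, 8, 14} — holds.
[8] values 7 < 8 < 13 — holds.

The assignment satisfies every constraint.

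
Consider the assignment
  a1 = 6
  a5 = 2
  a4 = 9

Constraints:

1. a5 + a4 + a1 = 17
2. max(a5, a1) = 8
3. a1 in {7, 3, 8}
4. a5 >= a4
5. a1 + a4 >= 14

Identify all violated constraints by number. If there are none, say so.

Constraints 2, 3, and 4 are violated.

1. a5 + a4 + a1 = 2 + 9 + 6 = 17 — OK.
2. max(2, 6) = 6, not 8 — violated.
3. a1 = 6 is not in {7, 3, 8} — violated.
4. a5 = 2, a4 = 9; 2 < 9 (want ≥) — violated.
5. a1 + a4 = 6 + 9 = 15; 15 ≥ 14 — OK.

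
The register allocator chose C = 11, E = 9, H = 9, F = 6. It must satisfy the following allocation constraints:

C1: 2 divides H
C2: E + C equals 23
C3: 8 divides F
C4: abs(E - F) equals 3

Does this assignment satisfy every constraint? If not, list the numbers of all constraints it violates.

Constraints 1, 2, 3 do not hold.

C1: 9 = 2*4 + 1, so 2 does not divide 9 — does not hold.
C2: E + C = 9 + 11 = 20, not 23 — does not hold.
C3: 6 = 8*0 + 6, so 8 does not divide 6 — does not hold.
C4: abs(9 - 6) = 3 — holds.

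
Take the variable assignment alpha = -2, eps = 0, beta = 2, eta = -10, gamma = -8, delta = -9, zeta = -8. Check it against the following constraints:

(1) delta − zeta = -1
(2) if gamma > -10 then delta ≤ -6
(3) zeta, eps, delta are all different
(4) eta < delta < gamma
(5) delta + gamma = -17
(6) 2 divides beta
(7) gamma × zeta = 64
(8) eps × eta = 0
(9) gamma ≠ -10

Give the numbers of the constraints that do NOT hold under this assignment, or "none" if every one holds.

(1) delta − zeta = -9 − (-8) = -1  yes
(2) gamma = -8 > -10, so we need delta ≤ -6; delta = -9 ≤ -6  yes
(3) values -8, 0, -9 are pairwise distinct  yes
(4) values -10 < -9 < -8  yes
(5) delta + gamma = -9 + (-8) = -17  yes
(6) 2 / 2 = 1, so 2 divides 2  yes
(7) gamma × zeta = -8 × (-8) = 64  yes
(8) eps × eta = 0 × (-10) = 0  yes
(9) gamma = -8, and -8 ≠ -10  yes

None — every constraint holds.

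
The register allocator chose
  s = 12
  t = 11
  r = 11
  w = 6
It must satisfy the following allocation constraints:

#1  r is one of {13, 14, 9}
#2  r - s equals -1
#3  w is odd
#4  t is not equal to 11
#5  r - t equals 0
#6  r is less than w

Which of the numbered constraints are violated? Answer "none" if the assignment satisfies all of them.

The assignment fails constraints 1, 3, 4, and 6.

#1 r = 11 is not in {13, 14, 9} — fails.
#2 r - s = 11 - 12 = -1 — holds.
#3 w = 6 is even — fails.
#4 t = 11, but 11 is required to differ — fails.
#5 r - t = 11 - 11 = 0 — holds.
#6 r = 11, w = 6; 11 ≥ 6 (want <) — fails.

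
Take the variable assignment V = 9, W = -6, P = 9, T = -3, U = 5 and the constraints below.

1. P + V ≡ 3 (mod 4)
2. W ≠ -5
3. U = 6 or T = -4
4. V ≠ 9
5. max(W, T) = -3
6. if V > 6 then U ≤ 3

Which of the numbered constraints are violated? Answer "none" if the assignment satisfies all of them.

The assignment fails constraints 1, 3, 4, 6.

1. P + V = 18; 18 mod 4 = 2, not 3 — does not hold.
2. W = -6, and -6 ≠ -5 — holds.
3. U = 5 ≠ 6 and T = -3 ≠ -4; both disjuncts false — does not hold.
4. V = 9, but 9 is required to differ — does not hold.
5. max(-6, -3) = -3 — holds.
6. V = 9 > 6, so we need U ≤ 3; but U = 5 > 3 — does not hold.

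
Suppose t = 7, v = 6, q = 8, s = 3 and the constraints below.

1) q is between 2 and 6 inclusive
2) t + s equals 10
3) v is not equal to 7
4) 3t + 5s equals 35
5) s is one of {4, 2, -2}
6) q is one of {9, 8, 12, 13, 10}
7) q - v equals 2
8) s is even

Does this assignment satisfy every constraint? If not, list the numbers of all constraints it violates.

1) q = 8 is outside [2, 6]  false
2) t + s = 7 + 3 = 10  true
3) v = 6, and 6 ≠ 7  true
4) 3t + 5s = 3(7) + 5(3) = 36, not 35  false
5) s = 3 is not in {4, 2, -2}  false
6) q = 8 is in {9, 8, 12, 13, 10}  true
7) q - v = 8 - 6 = 2  true
8) s = 3 is odd  false

No — constraints 1, 4, 5, 8 are not satisfied.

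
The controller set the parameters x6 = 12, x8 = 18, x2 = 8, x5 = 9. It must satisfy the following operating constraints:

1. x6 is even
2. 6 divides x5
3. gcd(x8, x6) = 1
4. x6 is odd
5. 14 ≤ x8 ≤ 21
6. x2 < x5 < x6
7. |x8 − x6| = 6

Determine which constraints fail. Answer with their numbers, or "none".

1. x6 = 12 is even  ✓
2. 9 = 6×1 + 3, so 6 does not divide 9  ✗
3. gcd(18, 12) = 6, not 1  ✗
4. x6 = 12 is even  ✗
5. x8 = 18 lies in [14, 21]  ✓
6. values 8 < 9 < 12  ✓
7. |18 − 12| = 6  ✓

The assignment fails constraints 2, 3, 4.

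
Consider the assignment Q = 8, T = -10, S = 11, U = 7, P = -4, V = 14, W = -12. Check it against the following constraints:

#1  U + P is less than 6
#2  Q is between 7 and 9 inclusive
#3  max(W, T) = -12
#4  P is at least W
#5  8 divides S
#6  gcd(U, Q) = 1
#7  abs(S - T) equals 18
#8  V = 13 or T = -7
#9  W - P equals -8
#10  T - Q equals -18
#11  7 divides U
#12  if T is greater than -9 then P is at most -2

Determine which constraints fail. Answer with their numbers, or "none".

No — constraints 3, 5, 7, and 8 are not satisfied.

#1 U + P = 7 + (-4) = 3; 3 < 6  OK
#2 Q = 8 lies in [7, 9]  OK
#3 max(-12, -10) = -10, not -12  FAIL
#4 P = -4, W = -12; -4 ≥ -12  OK
#5 11 = 8*1 + 3, so 8 does not divide 11  FAIL
#6 gcd(7, 8) = 1  OK
#7 abs(11 - (-10)) = 21, not 18  FAIL
#8 V = 14 ≠ 13 and T = -10 ≠ -7; both disjuncts false  FAIL
#9 W - P = -12 - (-4) = -8  OK
#10 T - Q = -10 - 8 = -18  OK
#11 7 / 7 = 1, so 7 divides 7  OK
#12 T = -10, not > -9; antecedent false, conditional vacuously true  OK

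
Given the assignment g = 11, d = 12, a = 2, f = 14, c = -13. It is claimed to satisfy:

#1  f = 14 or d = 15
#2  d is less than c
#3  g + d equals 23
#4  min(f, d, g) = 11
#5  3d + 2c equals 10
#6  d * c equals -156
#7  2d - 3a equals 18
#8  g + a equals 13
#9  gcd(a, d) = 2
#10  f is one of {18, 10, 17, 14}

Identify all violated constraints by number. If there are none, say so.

#1 f = 14 = 14 (first disjunct) — satisfied.
#2 d = 12, c = -13; 12 ≥ -13 (want <) — violated.
#3 g + d = 11 + 12 = 23 — satisfied.
#4 min(14, 12, 11) = 11 — satisfied.
#5 3d + 2c = 3(12) + 2(-13) = 10 — satisfied.
#6 d * c = 12 * (-13) = -156 — satisfied.
#7 2d - 3a = 2(12) - 3(2) = 18 — satisfied.
#8 g + a = 11 + 2 = 13 — satisfied.
#9 gcd(2, 12) = 2 — satisfied.
#10 f = 14 is in {18, 10, 17, 14} — satisfied.

Violated: 2.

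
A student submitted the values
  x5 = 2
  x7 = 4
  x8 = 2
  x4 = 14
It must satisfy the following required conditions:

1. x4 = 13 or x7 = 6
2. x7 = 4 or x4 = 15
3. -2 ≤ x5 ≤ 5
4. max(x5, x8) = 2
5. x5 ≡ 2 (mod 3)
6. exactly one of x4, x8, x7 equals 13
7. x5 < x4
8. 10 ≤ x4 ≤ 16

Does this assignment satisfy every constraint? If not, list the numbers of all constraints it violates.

1. x4 = 14 ≠ 13 and x7 = 4 ≠ 6; both disjuncts false — does not hold.
2. x7 = 4 = 4 (first disjunct) — holds.
3. x5 = 2 lies in [-2, 5] — holds.
4. max(2, 2) = 2 — holds.
5. 2 mod 3 = 2 — holds.
6. x4=14, x8=2, x7=4; 0 of them equal 13, not exactly one — does not hold.
7. x5 = 2, x4 = 14; 2 < 14 — holds.
8. x4 = 14 lies in [10, 16] — holds.

The assignment fails constraints 1 and 6.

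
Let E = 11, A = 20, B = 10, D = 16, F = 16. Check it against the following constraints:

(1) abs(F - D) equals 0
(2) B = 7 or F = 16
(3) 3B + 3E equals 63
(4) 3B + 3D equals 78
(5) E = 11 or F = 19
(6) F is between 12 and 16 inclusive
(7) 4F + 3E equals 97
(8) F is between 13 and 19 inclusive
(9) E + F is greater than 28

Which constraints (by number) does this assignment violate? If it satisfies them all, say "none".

Constraint 9 does not hold.

(1) abs(16 - 16) = 0 — holds.
(2) B = 10 ≠ 7, but F = 16 = 16 (second disjunct) — holds.
(3) 3B + 3E = 3(10) + 3(11) = 63 — holds.
(4) 3B + 3D = 3(10) + 3(16) = 78 — holds.
(5) E = 11 = 11 (first disjunct) — holds.
(6) F = 16 lies in [12, 16] — holds.
(7) 4F + 3E = 4(16) + 3(11) = 97 — holds.
(8) F = 16 lies in [13, 19] — holds.
(9) E + F = 11 + 16 = 27; 27 ≤ 28, bound 28 not met — does not hold.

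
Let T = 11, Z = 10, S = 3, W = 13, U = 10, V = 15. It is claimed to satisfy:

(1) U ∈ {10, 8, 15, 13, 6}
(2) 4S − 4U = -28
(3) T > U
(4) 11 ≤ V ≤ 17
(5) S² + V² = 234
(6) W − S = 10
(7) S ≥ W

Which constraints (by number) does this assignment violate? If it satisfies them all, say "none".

(1) U = 10 is in {10, 8, 15, 13, 6}  yes
(2) 4S − 4U = 4(3) − 4(10) = -28  yes
(3) T = 11, U = 10; 11 > 10  yes
(4) V = 15 lies in [11, 17]  yes
(5) S² + V² = 3² + 15² = 9 + 225 = 234  yes
(6) W − S = 13 − 3 = 10  yes
(7) S = 3, W = 13; 3 < 13 (want ≥)  no

Constraint 7 does not hold.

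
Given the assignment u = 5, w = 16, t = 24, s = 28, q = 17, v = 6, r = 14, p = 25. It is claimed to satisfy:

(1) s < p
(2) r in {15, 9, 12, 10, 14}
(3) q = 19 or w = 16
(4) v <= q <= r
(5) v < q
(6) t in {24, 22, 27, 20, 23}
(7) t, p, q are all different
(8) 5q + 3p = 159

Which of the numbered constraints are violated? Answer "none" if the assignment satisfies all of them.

(1) s = 28, p = 25; 28 ≥ 25 (want <) — violated.
(2) r = 14 is in {15, 9, 12, 10, 14} — OK.
(3) q = 17 ≠ 19, but w = 16 = 16 (second disjunct) — OK.
(4) values 6, 17, 14; q = 17 is not <= r = 14 — violated.
(5) v = 6, q = 17; 6 < 17 — OK.
(6) t = 24 is in {24, 22, 27, 20, 23} — OK.
(7) values 24, 25, 17 are pairwise distinct — OK.
(8) 5q + 3p = 5(17) + 3(25) = 160, not 159 — violated.

Constraints 1, 4, and 8 are violated.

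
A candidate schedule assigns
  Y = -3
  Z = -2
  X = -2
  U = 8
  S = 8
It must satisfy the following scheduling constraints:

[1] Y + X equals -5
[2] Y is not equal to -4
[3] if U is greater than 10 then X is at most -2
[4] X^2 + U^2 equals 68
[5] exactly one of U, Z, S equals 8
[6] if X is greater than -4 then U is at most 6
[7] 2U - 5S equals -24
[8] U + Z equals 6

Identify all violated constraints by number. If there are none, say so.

[1] Y + X = -3 + (-2) = -5 — holds.
[2] Y = -3, and -3 ≠ -4 — holds.
[3] U = 8, not > 10; antecedent false, conditional vacuously true — holds.
[4] X^2 + U^2 = (-2)^2 + 8^2 = 4 + 64 = 68 — holds.
[5] U=8, Z=-2, S=8; 2 of them equal 8, not exactly one — fails.
[6] X = -2 > -4, so we need U ≤ 6; but U = 8 > 6 — fails.
[7] 2U - 5S = 2(8) - 5(8) = -24 — holds.
[8] U + Z = 8 + (-2) = 6 — holds.

The assignment fails constraints 5, 6.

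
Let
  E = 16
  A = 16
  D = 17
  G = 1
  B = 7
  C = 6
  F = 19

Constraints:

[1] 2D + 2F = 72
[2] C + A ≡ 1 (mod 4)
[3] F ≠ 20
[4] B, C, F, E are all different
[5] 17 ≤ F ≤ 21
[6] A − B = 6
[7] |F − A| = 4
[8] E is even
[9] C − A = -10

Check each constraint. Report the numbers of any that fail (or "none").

Constraints 2, 6, 7 do not hold.

[1] 2D + 2F = 2(17) + 2(19) = 72 — holds.
[2] C + A = 22; 22 mod 4 = 2, not 1 — fails.
[3] F = 19, and 19 ≠ 20 — holds.
[4] values 7, 6, 19, 16 are pairwise distinct — holds.
[5] F = 19 lies in [17, 21] — holds.
[6] A − B = 16 − 7 = 9, not 6 — fails.
[7] |19 − 16| = 3, not 4 — fails.
[8] E = 16 is even — holds.
[9] C − A = 6 − 16 = -10 — holds.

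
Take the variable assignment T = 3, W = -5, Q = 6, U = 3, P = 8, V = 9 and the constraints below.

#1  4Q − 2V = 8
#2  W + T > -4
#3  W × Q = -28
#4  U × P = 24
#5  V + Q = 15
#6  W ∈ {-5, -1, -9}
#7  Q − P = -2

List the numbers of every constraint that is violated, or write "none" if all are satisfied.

#1 4Q − 2V = 4(6) − 2(9) = 6, not 8 — does not hold.
#2 W + T = -5 + 3 = -2; -2 > -4 — holds.
#3 W × Q = -5 × 6 = -30, not -28 — does not hold.
#4 U × P = 3 × 8 = 24 — holds.
#5 V + Q = 9 + 6 = 15 — holds.
#6 W = -5 is in {-5, -1, -9} — holds.
#7 Q − P = 6 − 8 = -2 — holds.

The assignment fails constraints 1 and 3.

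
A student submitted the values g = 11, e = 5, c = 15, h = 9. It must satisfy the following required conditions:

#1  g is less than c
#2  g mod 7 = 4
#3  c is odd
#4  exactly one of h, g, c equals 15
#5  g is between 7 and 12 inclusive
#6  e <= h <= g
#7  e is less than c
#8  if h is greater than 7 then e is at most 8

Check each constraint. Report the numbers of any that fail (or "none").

#1 g = 11, c = 15; 11 < 15  yes
#2 11 mod 7 = 4  yes
#3 c = 15 is odd  yes
#4 h=9, g=11, c=15; 1 of them equals 15  yes
#5 g = 11 lies in [7, 12]  yes
#6 values 5 <= 9 <= 11  yes
#7 e = 5, c = 15; 5 < 15  yes
#8 h = 9 > 7, so we need e ≤ 8; e = 5 ≤ 8  yes

All constraints are satisfied.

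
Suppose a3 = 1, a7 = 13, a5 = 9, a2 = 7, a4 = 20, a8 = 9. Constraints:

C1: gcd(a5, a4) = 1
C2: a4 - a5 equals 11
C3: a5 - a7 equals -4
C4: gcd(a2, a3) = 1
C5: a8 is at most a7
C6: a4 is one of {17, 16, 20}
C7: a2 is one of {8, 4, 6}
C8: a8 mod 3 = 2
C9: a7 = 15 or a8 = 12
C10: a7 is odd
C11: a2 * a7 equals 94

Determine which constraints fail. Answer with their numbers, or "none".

Constraints 7, 8, 9, and 11 do not hold.

C1: gcd(9, 20) = 1  yes
C2: a4 - a5 = 20 - 9 = 11  yes
C3: a5 - a7 = 9 - 13 = -4  yes
C4: gcd(7, 1) = 1  yes
C5: a8 = 9, a7 = 13; 9 ≤ 13  yes
C6: a4 = 20 is in {17, 16, 20}  yes
C7: a2 = 7 is not in {8, 4, 6}  no
C8: 9 mod 3 = 0, not 2  no
C9: a7 = 13 ≠ 15 and a8 = 9 ≠ 12; both disjuncts false  no
C10: a7 = 13 is odd  yes
C11: a2 * a7 = 7 * 13 = 91, not 94  no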